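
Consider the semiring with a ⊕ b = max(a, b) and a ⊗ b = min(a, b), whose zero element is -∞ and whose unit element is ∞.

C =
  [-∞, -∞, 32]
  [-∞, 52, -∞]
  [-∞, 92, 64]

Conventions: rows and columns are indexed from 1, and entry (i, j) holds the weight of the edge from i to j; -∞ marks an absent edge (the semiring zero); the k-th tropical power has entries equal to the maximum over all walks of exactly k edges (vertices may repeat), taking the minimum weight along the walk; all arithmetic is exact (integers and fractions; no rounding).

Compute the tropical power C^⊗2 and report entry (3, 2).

C^⊗2:
  [-∞, 32, 32]
  [-∞, 52, -∞]
  [-∞, 64, 64]
Key observation: the optimum is the walk 3->3->2, with weight 64 min 92 = 64.
Optimal value attained by: walk 3->3->2.
Answer: (C^⊗2)[3][2] = 64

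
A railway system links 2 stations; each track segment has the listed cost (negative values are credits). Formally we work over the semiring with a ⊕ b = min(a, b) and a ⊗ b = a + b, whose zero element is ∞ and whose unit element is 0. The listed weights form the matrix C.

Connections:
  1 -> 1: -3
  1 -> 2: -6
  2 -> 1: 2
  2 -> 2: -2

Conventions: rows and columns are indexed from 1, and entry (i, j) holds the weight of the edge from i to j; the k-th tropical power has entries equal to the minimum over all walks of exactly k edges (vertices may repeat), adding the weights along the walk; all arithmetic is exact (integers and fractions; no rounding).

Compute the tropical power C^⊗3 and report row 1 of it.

C^⊗2:
  [-6, -9]
  [-1, -4]
C^⊗3:
  [-9, -12]
  [-4, -7]
Answer: row 1 of C^⊗3 = [-9, -12]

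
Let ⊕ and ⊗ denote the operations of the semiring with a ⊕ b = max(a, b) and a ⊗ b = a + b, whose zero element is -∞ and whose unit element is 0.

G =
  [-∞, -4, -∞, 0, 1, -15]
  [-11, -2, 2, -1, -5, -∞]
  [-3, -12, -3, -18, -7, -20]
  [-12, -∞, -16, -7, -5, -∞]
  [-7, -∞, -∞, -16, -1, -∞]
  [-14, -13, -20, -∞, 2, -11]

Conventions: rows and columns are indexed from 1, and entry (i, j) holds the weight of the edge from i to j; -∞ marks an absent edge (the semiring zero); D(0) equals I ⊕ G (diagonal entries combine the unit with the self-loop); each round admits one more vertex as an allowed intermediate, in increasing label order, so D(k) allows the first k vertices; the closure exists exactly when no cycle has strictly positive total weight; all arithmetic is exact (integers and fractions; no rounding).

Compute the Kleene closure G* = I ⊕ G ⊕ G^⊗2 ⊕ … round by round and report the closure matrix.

D(0):
  [0, -4, -∞, 0, 1, -15]
  [-11, 0, 2, -1, -5, -∞]
  [-3, -12, 0, -18, -7, -20]
  [-12, -∞, -16, 0, -5, -∞]
  [-7, -∞, -∞, -16, 0, -∞]
  [-14, -13, -20, -∞, 2, 0]
D(1):
  [0, -4, -∞, 0, 1, -15]
  [-11, 0, 2, -1, -5, -26]
  [-3, -7, 0, -3, -2, -18]
  [-12, -16, -16, 0, -5, -27]
  [-7, -11, -∞, -7, 0, -22]
  [-14, -13, -20, -14, 2, 0]
D(2):
  [0, -4, -2, 0, 1, -15]
  [-11, 0, 2, -1, -5, -26]
  [-3, -7, 0, -3, -2, -18]
  [-12, -16, -14, 0, -5, -27]
  [-7, -11, -9, -7, 0, -22]
  [-14, -13, -11, -14, 2, 0]
D(3):
  [0, -4, -2, 0, 1, -15]
  [-1, 0, 2, -1, 0, -16]
  [-3, -7, 0, -3, -2, -18]
  [-12, -16, -14, 0, -5, -27]
  [-7, -11, -9, -7, 0, -22]
  [-14, -13, -11, -14, 2, 0]
D(4):
  [0, -4, -2, 0, 1, -15]
  [-1, 0, 2, -1, 0, -16]
  [-3, -7, 0, -3, -2, -18]
  [-12, -16, -14, 0, -5, -27]
  [-7, -11, -9, -7, 0, -22]
  [-14, -13, -11, -14, 2, 0]
D(5):
  [0, -4, -2, 0, 1, -15]
  [-1, 0, 2, -1, 0, -16]
  [-3, -7, 0, -3, -2, -18]
  [-12, -16, -14, 0, -5, -27]
  [-7, -11, -9, -7, 0, -22]
  [-5, -9, -7, -5, 2, 0]
D(6):
  [0, -4, -2, 0, 1, -15]
  [-1, 0, 2, -1, 0, -16]
  [-3, -7, 0, -3, -2, -18]
  [-12, -16, -14, 0, -5, -27]
  [-7, -11, -9, -7, 0, -22]
  [-5, -9, -7, -5, 2, 0]
Answer: G* = [[0, -4, -2, 0, 1, -15], [-1, 0, 2, -1, 0, -16], [-3, -7, 0, -3, -2, -18], [-12, -16, -14, 0, -5, -27], [-7, -11, -9, -7, 0, -22], [-5, -9, -7, -5, 2, 0]]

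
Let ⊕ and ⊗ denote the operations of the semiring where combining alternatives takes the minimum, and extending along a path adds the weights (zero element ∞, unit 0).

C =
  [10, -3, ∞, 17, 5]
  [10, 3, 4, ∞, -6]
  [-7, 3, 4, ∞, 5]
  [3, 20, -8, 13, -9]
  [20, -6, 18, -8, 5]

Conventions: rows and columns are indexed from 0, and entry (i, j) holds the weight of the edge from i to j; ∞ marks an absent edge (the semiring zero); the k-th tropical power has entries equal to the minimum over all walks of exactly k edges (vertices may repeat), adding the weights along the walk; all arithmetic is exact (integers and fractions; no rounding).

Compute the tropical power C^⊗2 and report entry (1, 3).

C^⊗2:
  [7, -1, 1, -3, -9]
  [-3, -12, 7, -14, -3]
  [-3, -10, 7, -3, -3]
  [-15, -15, -4, -17, -4]
  [-5, -3, -16, -3, -17]
Key observation: the optimum is the walk 1->4->3, with weight (-6) + (-8) = -14.
Optimal value attained by: walk 1->4->3.
Answer: (C^⊗2)[1][3] = -14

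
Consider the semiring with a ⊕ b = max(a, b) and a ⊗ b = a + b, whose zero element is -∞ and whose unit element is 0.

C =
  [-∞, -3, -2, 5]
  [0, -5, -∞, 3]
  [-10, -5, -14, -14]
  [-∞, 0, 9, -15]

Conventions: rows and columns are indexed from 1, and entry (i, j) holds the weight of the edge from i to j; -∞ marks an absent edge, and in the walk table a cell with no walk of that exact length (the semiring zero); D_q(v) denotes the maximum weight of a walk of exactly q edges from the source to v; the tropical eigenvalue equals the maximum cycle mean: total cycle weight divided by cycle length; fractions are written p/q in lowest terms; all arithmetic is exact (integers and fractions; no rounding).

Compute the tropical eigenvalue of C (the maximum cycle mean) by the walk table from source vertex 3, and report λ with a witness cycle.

q=0: [-∞, -∞, 0, -∞]
q=1: [-10, -5, -14, -14]
q=2: [-5, -10, -5, -2]
q=3: [-10, -2, 7, 0]
q=4: [-2, 2, 9, 1]
Optimal cycle mean attained by: cycle 2->4->3->2, total 3 + 9 + (-5), length 3.
Answer: λ = 7/3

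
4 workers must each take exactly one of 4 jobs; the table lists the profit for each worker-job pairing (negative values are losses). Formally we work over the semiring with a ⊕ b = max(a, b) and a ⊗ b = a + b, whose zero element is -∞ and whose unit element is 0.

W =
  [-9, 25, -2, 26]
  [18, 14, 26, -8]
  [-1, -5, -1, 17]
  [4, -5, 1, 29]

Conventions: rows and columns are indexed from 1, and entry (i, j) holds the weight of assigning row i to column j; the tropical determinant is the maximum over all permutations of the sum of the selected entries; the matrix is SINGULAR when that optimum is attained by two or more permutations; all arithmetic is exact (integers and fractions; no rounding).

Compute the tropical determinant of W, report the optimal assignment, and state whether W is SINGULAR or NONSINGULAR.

σ = (1, 2, 3, 4): (-9) + 14 + (-1) + 29 = 33
σ = (1, 2, 4, 3): (-9) + 14 + 17 + 1 = 23
σ = (1, 3, 2, 4): (-9) + 26 + (-5) + 29 = 41
σ = (1, 3, 4, 2): (-9) + 26 + 17 + (-5) = 29
σ = (1, 4, 2, 3): (-9) + (-8) + (-5) + 1 = -21
σ = (1, 4, 3, 2): (-9) + (-8) + (-1) + (-5) = -23
σ = (2, 1, 3, 4): 25 + 18 + (-1) + 29 = 71
σ = (2, 1, 4, 3): 25 + 18 + 17 + 1 = 61
σ = (2, 3, 1, 4): 25 + 26 + (-1) + 29 = 79
σ = (2, 3, 4, 1): 25 + 26 + 17 + 4 = 72
σ = (2, 4, 1, 3): 25 + (-8) + (-1) + 1 = 17
σ = (2, 4, 3, 1): 25 + (-8) + (-1) + 4 = 20
σ = (3, 1, 2, 4): (-2) + 18 + (-5) + 29 = 40
σ = (3, 1, 4, 2): (-2) + 18 + 17 + (-5) = 28
σ = (3, 2, 1, 4): (-2) + 14 + (-1) + 29 = 40
σ = (3, 2, 4, 1): (-2) + 14 + 17 + 4 = 33
σ = (3, 4, 1, 2): (-2) + (-8) + (-1) + (-5) = -16
σ = (3, 4, 2, 1): (-2) + (-8) + (-5) + 4 = -11
σ = (4, 1, 2, 3): 26 + 18 + (-5) + 1 = 40
σ = (4, 1, 3, 2): 26 + 18 + (-1) + (-5) = 38
σ = (4, 2, 1, 3): 26 + 14 + (-1) + 1 = 40
σ = (4, 2, 3, 1): 26 + 14 + (-1) + 4 = 43
σ = (4, 3, 1, 2): 26 + 26 + (-1) + (-5) = 46
σ = (4, 3, 2, 1): 26 + 26 + (-5) + 4 = 51
Optimal value attained by: σ = (2, 3, 1, 4).
Answer: det⊕(W) = 79; verdict: NONSINGULAR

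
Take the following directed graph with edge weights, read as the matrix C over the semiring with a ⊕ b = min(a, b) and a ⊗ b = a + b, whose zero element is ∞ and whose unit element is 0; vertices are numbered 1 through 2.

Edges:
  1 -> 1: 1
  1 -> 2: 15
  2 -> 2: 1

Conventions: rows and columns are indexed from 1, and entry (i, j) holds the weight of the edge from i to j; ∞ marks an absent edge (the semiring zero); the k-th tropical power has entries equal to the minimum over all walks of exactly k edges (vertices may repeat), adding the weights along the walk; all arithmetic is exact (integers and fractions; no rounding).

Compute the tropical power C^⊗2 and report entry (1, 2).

C^⊗2:
  [2, 16]
  [∞, 2]
Key observation: the optimum is the walk 1->1->2, with weight 1 + 15 = 16.
Optimal value attained by: walk 1->1->2.
Answer: (C^⊗2)[1][2] = 16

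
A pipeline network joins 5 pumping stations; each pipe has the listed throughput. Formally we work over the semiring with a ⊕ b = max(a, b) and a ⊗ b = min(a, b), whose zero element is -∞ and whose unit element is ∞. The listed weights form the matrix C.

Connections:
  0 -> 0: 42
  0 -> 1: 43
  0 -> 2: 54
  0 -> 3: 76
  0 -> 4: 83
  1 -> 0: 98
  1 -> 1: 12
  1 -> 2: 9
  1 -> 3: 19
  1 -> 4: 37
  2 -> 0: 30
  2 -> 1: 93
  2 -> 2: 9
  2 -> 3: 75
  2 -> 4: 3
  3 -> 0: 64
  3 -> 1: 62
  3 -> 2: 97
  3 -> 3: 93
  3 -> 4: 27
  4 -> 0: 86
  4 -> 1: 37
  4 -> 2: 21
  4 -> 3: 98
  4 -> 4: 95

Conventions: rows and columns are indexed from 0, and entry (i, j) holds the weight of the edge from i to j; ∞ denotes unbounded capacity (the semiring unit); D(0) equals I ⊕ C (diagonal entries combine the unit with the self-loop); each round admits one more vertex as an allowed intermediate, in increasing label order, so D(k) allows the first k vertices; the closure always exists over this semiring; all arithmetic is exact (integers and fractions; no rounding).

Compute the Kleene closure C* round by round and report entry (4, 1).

D(0):
  [∞, 43, 54, 76, 83]
  [98, ∞, 9, 19, 37]
  [30, 93, ∞, 75, 3]
  [64, 62, 97, ∞, 27]
  [86, 37, 21, 98, ∞]
D(1):
  [∞, 43, 54, 76, 83]
  [98, ∞, 54, 76, 83]
  [30, 93, ∞, 75, 30]
  [64, 62, 97, ∞, 64]
  [86, 43, 54, 98, ∞]
D(2):
  [∞, 43, 54, 76, 83]
  [98, ∞, 54, 76, 83]
  [93, 93, ∞, 76, 83]
  [64, 62, 97, ∞, 64]
  [86, 43, 54, 98, ∞]
D(3):
  [∞, 54, 54, 76, 83]
  [98, ∞, 54, 76, 83]
  [93, 93, ∞, 76, 83]
  [93, 93, 97, ∞, 83]
  [86, 54, 54, 98, ∞]
D(4):
  [∞, 76, 76, 76, 83]
  [98, ∞, 76, 76, 83]
  [93, 93, ∞, 76, 83]
  [93, 93, 97, ∞, 83]
  [93, 93, 97, 98, ∞]
D(5):
  [∞, 83, 83, 83, 83]
  [98, ∞, 83, 83, 83]
  [93, 93, ∞, 83, 83]
  [93, 93, 97, ∞, 83]
  [93, 93, 97, 98, ∞]
Answer: C*[4][1] = 93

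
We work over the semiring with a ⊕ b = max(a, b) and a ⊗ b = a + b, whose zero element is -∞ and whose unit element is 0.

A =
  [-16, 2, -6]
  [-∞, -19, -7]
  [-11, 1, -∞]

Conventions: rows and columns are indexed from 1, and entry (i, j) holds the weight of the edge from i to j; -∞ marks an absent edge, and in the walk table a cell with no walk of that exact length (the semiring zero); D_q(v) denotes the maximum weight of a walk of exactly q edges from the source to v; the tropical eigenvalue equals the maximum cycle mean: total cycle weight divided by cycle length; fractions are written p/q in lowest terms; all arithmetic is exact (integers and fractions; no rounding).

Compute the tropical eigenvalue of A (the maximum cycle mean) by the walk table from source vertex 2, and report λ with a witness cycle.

q=0: [-∞, 0, -∞]
q=1: [-∞, -19, -7]
q=2: [-18, -6, -26]
q=3: [-34, -16, -13]
Optimal cycle mean attained by: cycle 2->3->2, total (-7) + 1, length 2.
Answer: λ = -3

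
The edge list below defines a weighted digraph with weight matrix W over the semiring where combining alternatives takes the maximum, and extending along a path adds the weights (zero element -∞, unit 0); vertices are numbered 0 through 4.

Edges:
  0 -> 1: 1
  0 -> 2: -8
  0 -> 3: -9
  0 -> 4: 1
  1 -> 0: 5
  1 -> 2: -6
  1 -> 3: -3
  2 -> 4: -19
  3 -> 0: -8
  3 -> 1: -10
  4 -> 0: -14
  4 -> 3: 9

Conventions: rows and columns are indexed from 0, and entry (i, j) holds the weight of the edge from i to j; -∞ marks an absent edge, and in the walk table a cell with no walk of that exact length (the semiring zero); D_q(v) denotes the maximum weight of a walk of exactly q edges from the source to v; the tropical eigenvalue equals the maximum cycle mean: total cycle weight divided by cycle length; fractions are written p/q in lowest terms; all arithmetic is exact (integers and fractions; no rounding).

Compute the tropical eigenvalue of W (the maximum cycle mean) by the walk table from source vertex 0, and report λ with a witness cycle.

q=0: [0, -∞, -∞, -∞, -∞]
q=1: [-∞, 1, -8, -9, 1]
q=2: [6, -19, -5, 10, -27]
q=3: [2, 7, -2, -3, 7]
q=4: [12, 3, 1, 16, 3]
q=5: [8, 13, 4, 12, 13]
Optimal cycle mean attained by: cycle 0->1->0, total 1 + 5, length 2.
Answer: λ = 3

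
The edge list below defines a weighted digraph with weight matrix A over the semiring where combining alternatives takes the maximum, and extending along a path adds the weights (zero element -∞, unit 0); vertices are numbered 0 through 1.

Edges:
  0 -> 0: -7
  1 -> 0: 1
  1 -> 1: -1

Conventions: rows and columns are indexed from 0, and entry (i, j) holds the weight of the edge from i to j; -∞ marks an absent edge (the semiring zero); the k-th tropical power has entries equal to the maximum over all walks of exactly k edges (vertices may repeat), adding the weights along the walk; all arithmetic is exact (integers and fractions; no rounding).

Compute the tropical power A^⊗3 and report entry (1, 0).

A^⊗2:
  [-14, -∞]
  [0, -2]
A^⊗3:
  [-21, -∞]
  [-1, -3]
Key observation: the optimum is the walk 1->1->1->0, with weight (-1) + (-1) + 1 = -1.
Optimal value attained by: walk 1->1->1->0.
Answer: (A^⊗3)[1][0] = -1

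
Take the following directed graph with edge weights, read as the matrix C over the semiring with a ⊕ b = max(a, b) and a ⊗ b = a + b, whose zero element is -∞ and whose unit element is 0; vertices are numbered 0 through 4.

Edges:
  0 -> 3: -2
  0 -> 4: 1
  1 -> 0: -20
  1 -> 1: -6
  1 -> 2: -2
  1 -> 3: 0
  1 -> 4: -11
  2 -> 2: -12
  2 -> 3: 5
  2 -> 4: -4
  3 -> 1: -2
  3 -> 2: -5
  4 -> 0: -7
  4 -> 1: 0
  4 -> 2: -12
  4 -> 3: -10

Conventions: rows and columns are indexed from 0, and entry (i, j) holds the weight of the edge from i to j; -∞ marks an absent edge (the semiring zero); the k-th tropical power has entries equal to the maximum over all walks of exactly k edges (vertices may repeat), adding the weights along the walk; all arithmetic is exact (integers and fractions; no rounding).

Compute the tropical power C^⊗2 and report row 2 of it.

C^⊗2:
  [-6, 1, -7, -9, -∞]
  [-18, -2, -5, 3, -6]
  [-11, 3, 0, -7, -16]
  [-22, -8, -4, 0, -9]
  [-20, -6, -2, 0, -6]
Answer: row 2 of C^⊗2 = [-11, 3, 0, -7, -16]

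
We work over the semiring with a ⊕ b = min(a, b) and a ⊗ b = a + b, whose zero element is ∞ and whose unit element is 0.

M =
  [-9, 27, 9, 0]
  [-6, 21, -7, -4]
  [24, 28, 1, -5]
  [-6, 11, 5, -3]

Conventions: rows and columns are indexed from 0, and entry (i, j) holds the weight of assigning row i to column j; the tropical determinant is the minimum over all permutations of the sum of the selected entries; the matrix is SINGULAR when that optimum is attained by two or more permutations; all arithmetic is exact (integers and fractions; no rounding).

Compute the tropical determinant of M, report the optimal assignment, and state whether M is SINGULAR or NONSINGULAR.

σ = (0, 1, 2, 3): (-9) + 21 + 1 + (-3) = 10
σ = (0, 1, 3, 2): (-9) + 21 + (-5) + 5 = 12
σ = (0, 2, 1, 3): (-9) + (-7) + 28 + (-3) = 9
σ = (0, 2, 3, 1): (-9) + (-7) + (-5) + 11 = -10
σ = (0, 3, 1, 2): (-9) + (-4) + 28 + 5 = 20
σ = (0, 3, 2, 1): (-9) + (-4) + 1 + 11 = -1
σ = (1, 0, 2, 3): 27 + (-6) + 1 + (-3) = 19
σ = (1, 0, 3, 2): 27 + (-6) + (-5) + 5 = 21
σ = (1, 2, 0, 3): 27 + (-7) + 24 + (-3) = 41
σ = (1, 2, 3, 0): 27 + (-7) + (-5) + (-6) = 9
σ = (1, 3, 0, 2): 27 + (-4) + 24 + 5 = 52
σ = (1, 3, 2, 0): 27 + (-4) + 1 + (-6) = 18
σ = (2, 0, 1, 3): 9 + (-6) + 28 + (-3) = 28
σ = (2, 0, 3, 1): 9 + (-6) + (-5) + 11 = 9
σ = (2, 1, 0, 3): 9 + 21 + 24 + (-3) = 51
σ = (2, 1, 3, 0): 9 + 21 + (-5) + (-6) = 19
σ = (2, 3, 0, 1): 9 + (-4) + 24 + 11 = 40
σ = (2, 3, 1, 0): 9 + (-4) + 28 + (-6) = 27
σ = (3, 0, 1, 2): 0 + (-6) + 28 + 5 = 27
σ = (3, 0, 2, 1): 0 + (-6) + 1 + 11 = 6
σ = (3, 1, 0, 2): 0 + 21 + 24 + 5 = 50
σ = (3, 1, 2, 0): 0 + 21 + 1 + (-6) = 16
σ = (3, 2, 0, 1): 0 + (-7) + 24 + 11 = 28
σ = (3, 2, 1, 0): 0 + (-7) + 28 + (-6) = 15
Optimal value attained by: σ = (0, 2, 3, 1).
Answer: det⊕(M) = -10; verdict: NONSINGULAR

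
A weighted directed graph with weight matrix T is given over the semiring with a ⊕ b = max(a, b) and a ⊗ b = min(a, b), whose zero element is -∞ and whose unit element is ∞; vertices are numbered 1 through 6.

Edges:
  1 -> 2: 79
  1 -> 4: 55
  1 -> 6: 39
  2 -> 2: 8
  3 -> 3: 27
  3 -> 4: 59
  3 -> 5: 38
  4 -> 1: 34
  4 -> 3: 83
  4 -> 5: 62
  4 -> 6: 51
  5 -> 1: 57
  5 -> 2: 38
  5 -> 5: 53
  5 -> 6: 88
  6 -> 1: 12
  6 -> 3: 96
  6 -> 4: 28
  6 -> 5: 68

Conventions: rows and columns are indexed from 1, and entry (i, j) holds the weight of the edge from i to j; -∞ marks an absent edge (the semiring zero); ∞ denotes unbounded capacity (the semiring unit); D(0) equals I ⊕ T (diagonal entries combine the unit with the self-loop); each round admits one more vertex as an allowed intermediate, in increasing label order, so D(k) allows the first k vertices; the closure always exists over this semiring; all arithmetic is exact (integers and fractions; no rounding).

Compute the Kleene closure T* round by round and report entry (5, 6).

D(0):
  [∞, 79, -∞, 55, -∞, 39]
  [-∞, ∞, -∞, -∞, -∞, -∞]
  [-∞, -∞, ∞, 59, 38, -∞]
  [34, -∞, 83, ∞, 62, 51]
  [57, 38, -∞, -∞, ∞, 88]
  [12, -∞, 96, 28, 68, ∞]
D(1):
  [∞, 79, -∞, 55, -∞, 39]
  [-∞, ∞, -∞, -∞, -∞, -∞]
  [-∞, -∞, ∞, 59, 38, -∞]
  [34, 34, 83, ∞, 62, 51]
  [57, 57, -∞, 55, ∞, 88]
  [12, 12, 96, 28, 68, ∞]
D(2):
  [∞, 79, -∞, 55, -∞, 39]
  [-∞, ∞, -∞, -∞, -∞, -∞]
  [-∞, -∞, ∞, 59, 38, -∞]
  [34, 34, 83, ∞, 62, 51]
  [57, 57, -∞, 55, ∞, 88]
  [12, 12, 96, 28, 68, ∞]
D(3):
  [∞, 79, -∞, 55, -∞, 39]
  [-∞, ∞, -∞, -∞, -∞, -∞]
  [-∞, -∞, ∞, 59, 38, -∞]
  [34, 34, 83, ∞, 62, 51]
  [57, 57, -∞, 55, ∞, 88]
  [12, 12, 96, 59, 68, ∞]
D(4):
  [∞, 79, 55, 55, 55, 51]
  [-∞, ∞, -∞, -∞, -∞, -∞]
  [34, 34, ∞, 59, 59, 51]
  [34, 34, 83, ∞, 62, 51]
  [57, 57, 55, 55, ∞, 88]
  [34, 34, 96, 59, 68, ∞]
D(5):
  [∞, 79, 55, 55, 55, 55]
  [-∞, ∞, -∞, -∞, -∞, -∞]
  [57, 57, ∞, 59, 59, 59]
  [57, 57, 83, ∞, 62, 62]
  [57, 57, 55, 55, ∞, 88]
  [57, 57, 96, 59, 68, ∞]
D(6):
  [∞, 79, 55, 55, 55, 55]
  [-∞, ∞, -∞, -∞, -∞, -∞]
  [57, 57, ∞, 59, 59, 59]
  [57, 57, 83, ∞, 62, 62]
  [57, 57, 88, 59, ∞, 88]
  [57, 57, 96, 59, 68, ∞]
Answer: T*[5][6] = 88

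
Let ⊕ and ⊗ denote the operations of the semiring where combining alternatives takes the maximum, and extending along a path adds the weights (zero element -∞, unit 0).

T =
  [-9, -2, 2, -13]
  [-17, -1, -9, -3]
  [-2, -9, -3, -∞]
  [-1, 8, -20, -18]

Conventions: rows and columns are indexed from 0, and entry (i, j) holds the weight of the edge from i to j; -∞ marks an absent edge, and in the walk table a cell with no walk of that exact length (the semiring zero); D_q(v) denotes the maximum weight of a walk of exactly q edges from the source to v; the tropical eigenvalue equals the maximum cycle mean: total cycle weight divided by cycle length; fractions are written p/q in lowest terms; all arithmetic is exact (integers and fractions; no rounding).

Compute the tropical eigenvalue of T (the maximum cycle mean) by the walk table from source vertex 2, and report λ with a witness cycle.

q=0: [-∞, -∞, 0, -∞]
q=1: [-2, -9, -3, -∞]
q=2: [-5, -4, 0, -12]
q=3: [-2, -4, -3, -7]
q=4: [-5, 1, 0, -7]
Optimal cycle mean attained by: cycle 1->3->1, total (-3) + 8, length 2.
Answer: λ = 5/2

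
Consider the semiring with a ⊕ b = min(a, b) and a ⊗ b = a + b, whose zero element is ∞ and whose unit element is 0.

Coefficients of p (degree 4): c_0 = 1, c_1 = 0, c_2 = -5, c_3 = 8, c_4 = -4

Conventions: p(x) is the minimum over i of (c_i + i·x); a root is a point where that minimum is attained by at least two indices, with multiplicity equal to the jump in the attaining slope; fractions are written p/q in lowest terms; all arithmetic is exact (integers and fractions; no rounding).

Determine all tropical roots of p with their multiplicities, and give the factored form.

hull edge (i=0, c=1) to (i=2, c=-5): slope -3, span 2
hull edge (i=2, c=-5) to (i=4, c=-4): slope 1/2, span 2
Factored form: p(x) = -4 ⊗ (x ⊕ (-1/2)) ⊗ (x ⊕ (-1/2)) ⊗ (x ⊕ 3) ⊗ (x ⊕ 3)
Answer: roots = -1/2 (mult 2), 3 (mult 2)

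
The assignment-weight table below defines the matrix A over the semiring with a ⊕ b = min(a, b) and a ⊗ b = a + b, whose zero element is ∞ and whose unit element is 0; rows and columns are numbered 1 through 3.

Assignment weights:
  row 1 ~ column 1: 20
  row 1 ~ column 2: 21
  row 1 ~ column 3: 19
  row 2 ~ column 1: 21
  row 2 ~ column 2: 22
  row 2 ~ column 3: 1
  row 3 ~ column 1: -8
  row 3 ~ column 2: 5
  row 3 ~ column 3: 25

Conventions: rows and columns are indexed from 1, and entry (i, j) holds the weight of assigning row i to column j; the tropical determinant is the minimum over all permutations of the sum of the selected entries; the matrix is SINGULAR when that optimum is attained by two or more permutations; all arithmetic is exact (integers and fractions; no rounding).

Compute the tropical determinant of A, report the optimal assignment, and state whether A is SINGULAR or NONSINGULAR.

σ = (1, 2, 3): 20 + 22 + 25 = 67
σ = (1, 3, 2): 20 + 1 + 5 = 26
σ = (2, 1, 3): 21 + 21 + 25 = 67
σ = (2, 3, 1): 21 + 1 + (-8) = 14
σ = (3, 1, 2): 19 + 21 + 5 = 45
σ = (3, 2, 1): 19 + 22 + (-8) = 33
Optimal value attained by: σ = (2, 3, 1).
Answer: det⊕(A) = 14; verdict: NONSINGULAR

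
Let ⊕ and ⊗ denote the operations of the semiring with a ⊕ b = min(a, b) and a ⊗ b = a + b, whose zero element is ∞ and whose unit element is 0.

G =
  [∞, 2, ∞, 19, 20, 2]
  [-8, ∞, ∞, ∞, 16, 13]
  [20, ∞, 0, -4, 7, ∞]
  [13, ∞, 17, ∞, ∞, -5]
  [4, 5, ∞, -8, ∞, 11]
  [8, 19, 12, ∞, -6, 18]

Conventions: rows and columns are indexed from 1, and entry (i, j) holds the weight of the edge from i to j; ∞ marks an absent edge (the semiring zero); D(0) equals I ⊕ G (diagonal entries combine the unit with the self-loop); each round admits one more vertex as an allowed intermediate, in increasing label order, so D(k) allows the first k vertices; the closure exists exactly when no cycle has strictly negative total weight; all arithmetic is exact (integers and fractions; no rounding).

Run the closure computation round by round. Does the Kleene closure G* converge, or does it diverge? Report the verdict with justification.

D(0):
  [0, 2, ∞, 19, 20, 2]
  [-8, 0, ∞, ∞, 16, 13]
  [20, ∞, 0, -4, 7, ∞]
  [13, ∞, 17, 0, ∞, -5]
  [4, 5, ∞, -8, 0, 11]
  [8, 19, 12, ∞, -6, 0]
Detection: at round 1, diagonal entry (2, 2) turns strictly negative.
Key observation: the cycle 2->1->2 has total weight (-8) + 2, which is strictly negative.
Answer: DIVERGES — negative cycle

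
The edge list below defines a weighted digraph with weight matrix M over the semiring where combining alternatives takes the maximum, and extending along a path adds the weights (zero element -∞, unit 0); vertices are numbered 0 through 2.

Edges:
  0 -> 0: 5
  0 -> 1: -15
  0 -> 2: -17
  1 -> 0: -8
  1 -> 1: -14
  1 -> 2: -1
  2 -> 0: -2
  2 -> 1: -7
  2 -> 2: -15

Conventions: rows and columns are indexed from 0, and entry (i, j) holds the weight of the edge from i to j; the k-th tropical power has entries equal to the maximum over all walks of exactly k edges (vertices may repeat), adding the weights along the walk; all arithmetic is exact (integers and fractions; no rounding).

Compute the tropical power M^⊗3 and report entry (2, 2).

M^⊗2:
  [10, -10, -12]
  [-3, -8, -15]
  [3, -17, -8]
M^⊗3:
  [15, -5, -7]
  [2, -18, -9]
  [8, -12, -14]
Key observation: the optimum is the walk 2->0->0->2, with weight (-2) + 5 + (-17) = -14.
Optimal value attained by: walk 2->0->0->2.
Answer: (M^⊗3)[2][2] = -14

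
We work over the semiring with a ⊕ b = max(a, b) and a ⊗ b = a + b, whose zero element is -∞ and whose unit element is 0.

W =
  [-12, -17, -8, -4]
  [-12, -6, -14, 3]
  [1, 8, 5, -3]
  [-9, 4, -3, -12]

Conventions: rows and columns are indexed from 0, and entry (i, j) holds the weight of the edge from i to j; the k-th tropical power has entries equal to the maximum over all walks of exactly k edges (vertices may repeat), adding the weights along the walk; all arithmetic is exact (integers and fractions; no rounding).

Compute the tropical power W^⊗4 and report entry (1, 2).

W^⊗2:
  [-7, 0, -3, -11]
  [-6, 7, 0, -3]
  [6, 13, 10, 11]
  [-2, 5, 2, 7]
W^⊗3:
  [-2, 5, 2, 3]
  [1, 8, 5, 10]
  [11, 18, 15, 16]
  [3, 11, 7, 8]
W^⊗4:
  [3, 10, 7, 8]
  [6, 14, 10, 11]
  [16, 23, 20, 21]
  [8, 15, 12, 14]
Key observation: the optimum is the walk 1->3->2->2->2, with weight 3 + (-3) + 5 + 5 = 10.
Optimal value attained by: walk 1->3->2->2->2.
Answer: (W^⊗4)[1][2] = 10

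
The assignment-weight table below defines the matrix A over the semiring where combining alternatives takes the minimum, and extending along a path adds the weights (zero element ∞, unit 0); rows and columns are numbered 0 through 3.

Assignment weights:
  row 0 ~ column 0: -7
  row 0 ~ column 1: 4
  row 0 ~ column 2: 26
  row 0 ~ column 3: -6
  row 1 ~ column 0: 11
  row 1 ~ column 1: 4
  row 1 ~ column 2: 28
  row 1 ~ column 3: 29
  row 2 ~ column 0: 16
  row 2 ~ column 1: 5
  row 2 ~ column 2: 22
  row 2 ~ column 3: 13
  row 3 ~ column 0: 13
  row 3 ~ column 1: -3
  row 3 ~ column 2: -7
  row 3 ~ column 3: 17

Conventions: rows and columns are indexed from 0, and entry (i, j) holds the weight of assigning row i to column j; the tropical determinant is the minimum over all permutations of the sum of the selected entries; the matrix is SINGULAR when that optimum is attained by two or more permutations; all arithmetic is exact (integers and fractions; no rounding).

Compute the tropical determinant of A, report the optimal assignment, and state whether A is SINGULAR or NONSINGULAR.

σ = (0, 1, 2, 3): (-7) + 4 + 22 + 17 = 36
σ = (0, 1, 3, 2): (-7) + 4 + 13 + (-7) = 3
σ = (0, 2, 1, 3): (-7) + 28 + 5 + 17 = 43
σ = (0, 2, 3, 1): (-7) + 28 + 13 + (-3) = 31
σ = (0, 3, 1, 2): (-7) + 29 + 5 + (-7) = 20
σ = (0, 3, 2, 1): (-7) + 29 + 22 + (-3) = 41
σ = (1, 0, 2, 3): 4 + 11 + 22 + 17 = 54
σ = (1, 0, 3, 2): 4 + 11 + 13 + (-7) = 21
σ = (1, 2, 0, 3): 4 + 28 + 16 + 17 = 65
σ = (1, 2, 3, 0): 4 + 28 + 13 + 13 = 58
σ = (1, 3, 0, 2): 4 + 29 + 16 + (-7) = 42
σ = (1, 3, 2, 0): 4 + 29 + 22 + 13 = 68
σ = (2, 0, 1, 3): 26 + 11 + 5 + 17 = 59
σ = (2, 0, 3, 1): 26 + 11 + 13 + (-3) = 47
σ = (2, 1, 0, 3): 26 + 4 + 16 + 17 = 63
σ = (2, 1, 3, 0): 26 + 4 + 13 + 13 = 56
σ = (2, 3, 0, 1): 26 + 29 + 16 + (-3) = 68
σ = (2, 3, 1, 0): 26 + 29 + 5 + 13 = 73
σ = (3, 0, 1, 2): (-6) + 11 + 5 + (-7) = 3
σ = (3, 0, 2, 1): (-6) + 11 + 22 + (-3) = 24
σ = (3, 1, 0, 2): (-6) + 4 + 16 + (-7) = 7
σ = (3, 1, 2, 0): (-6) + 4 + 22 + 13 = 33
σ = (3, 2, 0, 1): (-6) + 28 + 16 + (-3) = 35
σ = (3, 2, 1, 0): (-6) + 28 + 5 + 13 = 40
Optimal value attained by: σ = (0, 1, 3, 2).
Answer: det⊕(A) = 3; verdict: SINGULAR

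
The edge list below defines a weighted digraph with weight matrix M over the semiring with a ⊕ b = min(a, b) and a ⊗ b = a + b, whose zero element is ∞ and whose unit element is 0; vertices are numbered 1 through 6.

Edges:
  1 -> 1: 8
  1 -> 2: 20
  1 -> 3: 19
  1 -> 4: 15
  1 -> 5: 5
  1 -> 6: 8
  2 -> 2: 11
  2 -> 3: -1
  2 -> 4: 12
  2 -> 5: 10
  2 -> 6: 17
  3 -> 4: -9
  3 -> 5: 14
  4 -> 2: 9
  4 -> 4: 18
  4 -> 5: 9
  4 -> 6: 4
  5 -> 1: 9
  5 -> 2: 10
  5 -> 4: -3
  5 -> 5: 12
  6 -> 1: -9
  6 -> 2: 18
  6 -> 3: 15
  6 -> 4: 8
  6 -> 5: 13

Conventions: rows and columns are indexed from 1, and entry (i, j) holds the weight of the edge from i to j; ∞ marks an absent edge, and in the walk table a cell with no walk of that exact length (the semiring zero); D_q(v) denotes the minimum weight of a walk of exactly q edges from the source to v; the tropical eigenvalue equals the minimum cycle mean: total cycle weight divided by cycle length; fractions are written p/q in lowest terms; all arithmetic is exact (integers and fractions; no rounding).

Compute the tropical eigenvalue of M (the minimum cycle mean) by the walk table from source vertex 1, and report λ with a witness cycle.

q=0: [0, ∞, ∞, ∞, ∞, ∞]
q=1: [8, 20, 19, 15, 5, 8]
q=2: [-1, 15, 19, 2, 13, 16]
q=3: [7, 11, 14, 10, 4, 6]
q=4: [-3, 14, 10, 1, 12, 14]
q=5: [5, 10, 13, 1, 2, 5]
q=6: [-4, 10, 9, -1, 10, 5]
Optimal cycle mean attained by: cycle 1->5->4->6->1, total 5 + (-3) + 4 + (-9), length 4.
Answer: λ = -3/4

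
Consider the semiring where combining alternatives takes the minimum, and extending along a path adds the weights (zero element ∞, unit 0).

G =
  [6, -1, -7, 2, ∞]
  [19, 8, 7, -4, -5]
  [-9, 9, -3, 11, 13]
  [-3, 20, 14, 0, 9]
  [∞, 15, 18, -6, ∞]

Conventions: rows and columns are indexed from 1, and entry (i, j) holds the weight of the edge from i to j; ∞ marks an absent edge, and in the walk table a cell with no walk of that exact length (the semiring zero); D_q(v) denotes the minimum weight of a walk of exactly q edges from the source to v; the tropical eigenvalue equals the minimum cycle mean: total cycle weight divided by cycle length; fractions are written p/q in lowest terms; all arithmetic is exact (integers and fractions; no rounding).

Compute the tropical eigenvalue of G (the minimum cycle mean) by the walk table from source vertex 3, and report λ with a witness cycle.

q=0: [∞, ∞, 0, ∞, ∞]
q=1: [-9, 9, -3, 11, 13]
q=2: [-12, -10, -16, -7, 4]
q=3: [-25, -13, -19, -14, -15]
q=4: [-28, -26, -32, -23, -18]
q=5: [-41, -29, -35, -30, -31]
Optimal cycle mean attained by: cycle 1->3->1, total (-7) + (-9), length 2.
Answer: λ = -8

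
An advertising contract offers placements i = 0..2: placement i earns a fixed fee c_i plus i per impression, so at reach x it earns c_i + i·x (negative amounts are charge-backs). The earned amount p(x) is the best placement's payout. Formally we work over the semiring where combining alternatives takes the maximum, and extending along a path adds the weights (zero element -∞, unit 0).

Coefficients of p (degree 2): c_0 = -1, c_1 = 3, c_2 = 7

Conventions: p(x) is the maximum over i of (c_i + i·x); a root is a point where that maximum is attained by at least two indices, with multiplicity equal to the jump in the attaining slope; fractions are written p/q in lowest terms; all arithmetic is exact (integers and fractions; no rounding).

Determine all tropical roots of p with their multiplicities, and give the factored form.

hull edge (i=0, c=-1) to (i=2, c=7): slope 4, span 2
Factored form: p(x) = 7 ⊗ (x ⊕ (-4)) ⊗ (x ⊕ (-4))
Answer: roots = -4 (mult 2)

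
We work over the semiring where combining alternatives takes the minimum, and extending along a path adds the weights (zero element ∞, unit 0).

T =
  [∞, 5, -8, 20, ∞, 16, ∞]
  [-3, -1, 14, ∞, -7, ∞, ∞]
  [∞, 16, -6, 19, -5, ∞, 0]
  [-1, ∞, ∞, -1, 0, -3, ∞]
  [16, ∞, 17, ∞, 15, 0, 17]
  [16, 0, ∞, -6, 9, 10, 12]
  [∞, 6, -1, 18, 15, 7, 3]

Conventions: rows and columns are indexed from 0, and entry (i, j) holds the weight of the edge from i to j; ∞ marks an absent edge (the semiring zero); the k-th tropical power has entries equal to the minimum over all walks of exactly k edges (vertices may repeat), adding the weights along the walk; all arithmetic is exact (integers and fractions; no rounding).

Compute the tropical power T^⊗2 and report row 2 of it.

T^⊗2:
  [2, 4, -14, 10, -13, 17, -8]
  [-4, -2, -11, 17, -8, -7, 10]
  [11, 6, -12, 13, -11, -5, -6]
  [-2, -3, -9, -9, -1, -4, 9]
  [16, 0, 8, -6, 9, 10, 12]
  [-7, -1, 8, -7, -7, -9, 15]
  [3, 5, -7, 1, -6, 10, -1]
Answer: row 2 of T^⊗2 = [11, 6, -12, 13, -11, -5, -6]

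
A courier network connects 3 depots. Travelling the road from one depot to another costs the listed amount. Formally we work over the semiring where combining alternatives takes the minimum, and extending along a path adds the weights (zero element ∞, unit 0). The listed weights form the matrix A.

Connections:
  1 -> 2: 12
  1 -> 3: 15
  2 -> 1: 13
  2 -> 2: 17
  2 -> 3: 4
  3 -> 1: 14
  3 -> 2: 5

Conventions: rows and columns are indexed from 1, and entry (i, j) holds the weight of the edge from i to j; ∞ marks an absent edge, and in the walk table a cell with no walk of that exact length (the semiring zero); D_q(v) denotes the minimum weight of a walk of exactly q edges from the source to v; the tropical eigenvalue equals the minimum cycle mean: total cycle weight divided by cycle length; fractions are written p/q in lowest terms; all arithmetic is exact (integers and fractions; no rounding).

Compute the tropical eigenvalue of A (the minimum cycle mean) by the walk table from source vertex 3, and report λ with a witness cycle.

q=0: [∞, ∞, 0]
q=1: [14, 5, ∞]
q=2: [18, 22, 9]
q=3: [23, 14, 26]
Optimal cycle mean attained by: cycle 2->3->2, total 4 + 5, length 2.
Answer: λ = 9/2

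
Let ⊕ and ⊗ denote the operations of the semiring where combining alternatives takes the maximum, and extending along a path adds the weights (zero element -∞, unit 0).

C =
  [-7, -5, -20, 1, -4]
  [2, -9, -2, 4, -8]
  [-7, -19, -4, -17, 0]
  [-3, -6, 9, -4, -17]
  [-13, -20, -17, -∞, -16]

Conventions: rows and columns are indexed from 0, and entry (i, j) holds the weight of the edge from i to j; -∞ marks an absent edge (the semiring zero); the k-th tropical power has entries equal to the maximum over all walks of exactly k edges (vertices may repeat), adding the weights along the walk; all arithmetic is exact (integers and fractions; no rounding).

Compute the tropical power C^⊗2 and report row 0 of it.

C^⊗2:
  [-2, -5, 10, -1, -11]
  [1, -2, 13, 3, -2]
  [-11, -12, -8, -6, -4]
  [2, -8, 5, -2, 9]
  [-18, -18, -21, -12, -17]
Answer: row 0 of C^⊗2 = [-2, -5, 10, -1, -11]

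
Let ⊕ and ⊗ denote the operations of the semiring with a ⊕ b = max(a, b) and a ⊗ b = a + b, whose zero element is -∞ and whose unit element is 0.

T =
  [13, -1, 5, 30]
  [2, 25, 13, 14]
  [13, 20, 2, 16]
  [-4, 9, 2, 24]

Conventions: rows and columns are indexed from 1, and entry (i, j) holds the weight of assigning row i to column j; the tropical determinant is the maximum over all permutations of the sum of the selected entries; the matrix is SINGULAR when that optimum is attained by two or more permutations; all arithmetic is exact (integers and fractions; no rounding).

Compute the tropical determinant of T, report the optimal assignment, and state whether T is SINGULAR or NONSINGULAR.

σ = (1, 2, 3, 4): 13 + 25 + 2 + 24 = 64
σ = (1, 2, 4, 3): 13 + 25 + 16 + 2 = 56
σ = (1, 3, 2, 4): 13 + 13 + 20 + 24 = 70
σ = (1, 3, 4, 2): 13 + 13 + 16 + 9 = 51
σ = (1, 4, 2, 3): 13 + 14 + 20 + 2 = 49
σ = (1, 4, 3, 2): 13 + 14 + 2 + 9 = 38
σ = (2, 1, 3, 4): (-1) + 2 + 2 + 24 = 27
σ = (2, 1, 4, 3): (-1) + 2 + 16 + 2 = 19
σ = (2, 3, 1, 4): (-1) + 13 + 13 + 24 = 49
σ = (2, 3, 4, 1): (-1) + 13 + 16 + (-4) = 24
σ = (2, 4, 1, 3): (-1) + 14 + 13 + 2 = 28
σ = (2, 4, 3, 1): (-1) + 14 + 2 + (-4) = 11
σ = (3, 1, 2, 4): 5 + 2 + 20 + 24 = 51
σ = (3, 1, 4, 2): 5 + 2 + 16 + 9 = 32
σ = (3, 2, 1, 4): 5 + 25 + 13 + 24 = 67
σ = (3, 2, 4, 1): 5 + 25 + 16 + (-4) = 42
σ = (3, 4, 1, 2): 5 + 14 + 13 + 9 = 41
σ = (3, 4, 2, 1): 5 + 14 + 20 + (-4) = 35
σ = (4, 1, 2, 3): 30 + 2 + 20 + 2 = 54
σ = (4, 1, 3, 2): 30 + 2 + 2 + 9 = 43
σ = (4, 2, 1, 3): 30 + 25 + 13 + 2 = 70
σ = (4, 2, 3, 1): 30 + 25 + 2 + (-4) = 53
σ = (4, 3, 1, 2): 30 + 13 + 13 + 9 = 65
σ = (4, 3, 2, 1): 30 + 13 + 20 + (-4) = 59
Optimal value attained by: σ = (1, 3, 2, 4).
Answer: det⊕(T) = 70; verdict: SINGULAR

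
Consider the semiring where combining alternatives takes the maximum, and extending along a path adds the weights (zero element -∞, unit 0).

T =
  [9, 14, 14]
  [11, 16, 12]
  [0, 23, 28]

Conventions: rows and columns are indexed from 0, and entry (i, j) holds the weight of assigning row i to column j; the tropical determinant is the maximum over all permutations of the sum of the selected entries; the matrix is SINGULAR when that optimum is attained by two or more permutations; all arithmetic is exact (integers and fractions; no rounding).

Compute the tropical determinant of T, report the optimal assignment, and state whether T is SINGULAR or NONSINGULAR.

σ = (0, 1, 2): 9 + 16 + 28 = 53
σ = (0, 2, 1): 9 + 12 + 23 = 44
σ = (1, 0, 2): 14 + 11 + 28 = 53
σ = (1, 2, 0): 14 + 12 + 0 = 26
σ = (2, 0, 1): 14 + 11 + 23 = 48
σ = (2, 1, 0): 14 + 16 + 0 = 30
Optimal value attained by: σ = (0, 1, 2).
Answer: det⊕(T) = 53; verdict: SINGULAR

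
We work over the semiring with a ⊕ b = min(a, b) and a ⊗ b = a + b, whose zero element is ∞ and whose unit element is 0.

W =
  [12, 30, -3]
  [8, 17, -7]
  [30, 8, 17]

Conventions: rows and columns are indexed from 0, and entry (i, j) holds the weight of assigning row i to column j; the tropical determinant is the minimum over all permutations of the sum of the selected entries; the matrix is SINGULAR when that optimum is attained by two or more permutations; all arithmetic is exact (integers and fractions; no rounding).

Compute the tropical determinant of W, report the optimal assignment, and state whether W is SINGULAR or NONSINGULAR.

σ = (0, 1, 2): 12 + 17 + 17 = 46
σ = (0, 2, 1): 12 + (-7) + 8 = 13
σ = (1, 0, 2): 30 + 8 + 17 = 55
σ = (1, 2, 0): 30 + (-7) + 30 = 53
σ = (2, 0, 1): (-3) + 8 + 8 = 13
σ = (2, 1, 0): (-3) + 17 + 30 = 44
Optimal value attained by: σ = (0, 2, 1).
Answer: det⊕(W) = 13; verdict: SINGULAR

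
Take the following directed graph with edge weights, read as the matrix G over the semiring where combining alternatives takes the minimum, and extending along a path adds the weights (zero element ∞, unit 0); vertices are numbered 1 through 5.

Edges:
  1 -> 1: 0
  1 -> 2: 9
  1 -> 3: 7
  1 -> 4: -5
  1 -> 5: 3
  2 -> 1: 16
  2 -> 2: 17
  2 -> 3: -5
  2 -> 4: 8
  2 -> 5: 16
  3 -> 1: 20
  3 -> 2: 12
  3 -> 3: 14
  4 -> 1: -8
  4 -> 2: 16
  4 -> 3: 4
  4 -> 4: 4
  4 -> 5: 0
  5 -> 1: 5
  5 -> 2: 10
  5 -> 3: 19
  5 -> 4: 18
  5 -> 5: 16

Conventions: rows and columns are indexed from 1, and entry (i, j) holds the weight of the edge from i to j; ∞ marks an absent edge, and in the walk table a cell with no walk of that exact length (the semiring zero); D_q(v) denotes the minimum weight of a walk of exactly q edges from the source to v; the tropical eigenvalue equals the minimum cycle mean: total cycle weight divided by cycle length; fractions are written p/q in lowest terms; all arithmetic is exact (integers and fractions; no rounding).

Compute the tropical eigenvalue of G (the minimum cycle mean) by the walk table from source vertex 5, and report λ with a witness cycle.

q=0: [∞, ∞, ∞, ∞, 0]
q=1: [5, 10, 19, 18, 16]
q=2: [5, 14, 5, 0, 8]
q=3: [-8, 14, 4, 0, 0]
q=4: [-8, 1, -1, -13, -5]
q=5: [-21, 1, -9, -13, -13]
Optimal cycle mean attained by: cycle 1->4->1, total (-5) + (-8), length 2.
Answer: λ = -13/2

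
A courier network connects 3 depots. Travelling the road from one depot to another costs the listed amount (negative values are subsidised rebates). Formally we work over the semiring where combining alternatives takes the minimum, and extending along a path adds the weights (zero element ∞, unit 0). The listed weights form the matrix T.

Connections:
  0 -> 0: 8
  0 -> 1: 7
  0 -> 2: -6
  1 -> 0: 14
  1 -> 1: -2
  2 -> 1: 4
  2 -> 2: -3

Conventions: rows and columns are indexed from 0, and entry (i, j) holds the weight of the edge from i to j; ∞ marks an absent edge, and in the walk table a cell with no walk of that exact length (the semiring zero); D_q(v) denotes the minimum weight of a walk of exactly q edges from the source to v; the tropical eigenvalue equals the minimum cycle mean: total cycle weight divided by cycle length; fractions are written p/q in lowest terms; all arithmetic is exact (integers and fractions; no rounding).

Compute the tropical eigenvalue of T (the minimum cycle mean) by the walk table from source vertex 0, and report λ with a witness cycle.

q=0: [0, ∞, ∞]
q=1: [8, 7, -6]
q=2: [16, -2, -9]
q=3: [12, -5, -12]
Optimal cycle mean attained by: cycle 2->2, total (-3), length 1.
Answer: λ = -3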